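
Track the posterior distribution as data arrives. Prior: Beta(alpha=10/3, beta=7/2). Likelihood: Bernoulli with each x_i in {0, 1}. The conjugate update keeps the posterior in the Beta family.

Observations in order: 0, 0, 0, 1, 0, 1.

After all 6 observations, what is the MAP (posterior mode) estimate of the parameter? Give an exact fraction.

2/5

obs 1: x=0 → posterior Beta(10/3, 9/2)
obs 2: x=0 → posterior Beta(10/3, 11/2)
obs 3: x=0 → posterior Beta(10/3, 13/2)
obs 4: x=1 → posterior Beta(13/3, 13/2)
obs 5: x=0 → posterior Beta(13/3, 15/2)
obs 6: x=1 → posterior Beta(16/3, 15/2)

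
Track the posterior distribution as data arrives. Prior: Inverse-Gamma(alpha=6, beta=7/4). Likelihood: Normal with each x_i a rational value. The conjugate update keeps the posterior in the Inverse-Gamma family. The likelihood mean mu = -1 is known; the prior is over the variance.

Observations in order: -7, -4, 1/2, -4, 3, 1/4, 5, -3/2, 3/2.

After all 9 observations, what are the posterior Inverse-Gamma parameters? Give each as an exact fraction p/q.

obs 1: x=-7 → posterior Inverse-Gamma(13/2, 79/4)
obs 2: x=-4 → posterior Inverse-Gamma(7, 97/4)
obs 3: x=1/2 → posterior Inverse-Gamma(15/2, 203/8)
obs 4: x=-4 → posterior Inverse-Gamma(8, 239/8)
obs 5: x=3 → posterior Inverse-Gamma(17/2, 303/8)
obs 6: x=1/4 → posterior Inverse-Gamma(9, 1237/32)
obs 7: x=5 → posterior Inverse-Gamma(19/2, 1813/32)
obs 8: x=-3/2 → posterior Inverse-Gamma(10, 1817/32)
obs 9: x=3/2 → posterior Inverse-Gamma(21/2, 1917/32)

alpha=21/2, beta=1917/32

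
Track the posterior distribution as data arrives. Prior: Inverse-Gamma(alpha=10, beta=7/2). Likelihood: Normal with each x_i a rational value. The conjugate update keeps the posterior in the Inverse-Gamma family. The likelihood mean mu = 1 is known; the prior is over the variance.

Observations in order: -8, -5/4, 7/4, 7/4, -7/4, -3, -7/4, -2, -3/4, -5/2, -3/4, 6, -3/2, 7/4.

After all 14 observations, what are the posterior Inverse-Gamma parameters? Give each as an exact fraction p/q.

alpha=17, beta=369/4

obs 1: x=-8 → posterior Inverse-Gamma(21/2, 44)
obs 2: x=-5/4 → posterior Inverse-Gamma(11, 1489/32)
obs 3: x=7/4 → posterior Inverse-Gamma(23/2, 749/16)
obs 4: x=7/4 → posterior Inverse-Gamma(12, 1507/32)
obs 5: x=-7/4 → posterior Inverse-Gamma(25/2, 407/8)
obs 6: x=-3 → posterior Inverse-Gamma(13, 471/8)
obs 7: x=-7/4 → posterior Inverse-Gamma(27/2, 2005/32)
obs 8: x=-2 → posterior Inverse-Gamma(14, 2149/32)
obs 9: x=-3/4 → posterior Inverse-Gamma(29/2, 1099/16)
obs 10: x=-5/2 → posterior Inverse-Gamma(15, 1197/16)
obs 11: x=-3/4 → posterior Inverse-Gamma(31/2, 2443/32)
obs 12: x=6 → posterior Inverse-Gamma(16, 2843/32)
obs 13: x=-3/2 → posterior Inverse-Gamma(33/2, 2943/32)
obs 14: x=7/4 → posterior Inverse-Gamma(17, 369/4)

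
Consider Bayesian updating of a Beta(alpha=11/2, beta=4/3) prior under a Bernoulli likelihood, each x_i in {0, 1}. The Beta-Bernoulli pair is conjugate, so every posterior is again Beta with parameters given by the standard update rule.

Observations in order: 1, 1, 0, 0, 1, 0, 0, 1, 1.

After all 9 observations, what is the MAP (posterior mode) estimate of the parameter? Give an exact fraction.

57/83

obs 1: x=1 → posterior Beta(13/2, 4/3)
obs 2: x=1 → posterior Beta(15/2, 4/3)
obs 3: x=0 → posterior Beta(15/2, 7/3)
obs 4: x=0 → posterior Beta(15/2, 10/3)
obs 5: x=1 → posterior Beta(17/2, 10/3)
obs 6: x=0 → posterior Beta(17/2, 13/3)
obs 7: x=0 → posterior Beta(17/2, 16/3)
obs 8: x=1 → posterior Beta(19/2, 16/3)
obs 9: x=1 → posterior Beta(21/2, 16/3)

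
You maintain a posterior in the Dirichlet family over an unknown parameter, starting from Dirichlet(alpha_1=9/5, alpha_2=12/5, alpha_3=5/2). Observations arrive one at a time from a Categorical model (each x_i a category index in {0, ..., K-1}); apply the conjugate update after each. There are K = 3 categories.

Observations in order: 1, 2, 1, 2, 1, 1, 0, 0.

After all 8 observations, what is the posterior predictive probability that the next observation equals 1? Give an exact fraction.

64/147

obs 1: x=1 → posterior Dirichlet(9/5, 17/5, 5/2)
obs 2: x=2 → posterior Dirichlet(9/5, 17/5, 7/2)
obs 3: x=1 → posterior Dirichlet(9/5, 22/5, 7/2)
obs 4: x=2 → posterior Dirichlet(9/5, 22/5, 9/2)
obs 5: x=1 → posterior Dirichlet(9/5, 27/5, 9/2)
obs 6: x=1 → posterior Dirichlet(9/5, 32/5, 9/2)
obs 7: x=0 → posterior Dirichlet(14/5, 32/5, 9/2)
obs 8: x=0 → posterior Dirichlet(19/5, 32/5, 9/2)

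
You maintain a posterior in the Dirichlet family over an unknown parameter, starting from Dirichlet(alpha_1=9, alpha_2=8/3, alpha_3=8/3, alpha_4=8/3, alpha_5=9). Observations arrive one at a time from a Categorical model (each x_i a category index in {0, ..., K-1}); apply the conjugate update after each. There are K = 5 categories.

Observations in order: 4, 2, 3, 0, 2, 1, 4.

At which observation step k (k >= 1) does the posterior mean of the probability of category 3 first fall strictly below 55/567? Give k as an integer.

k = 2

obs 1: x=4 → posterior Dirichlet(9, 8/3, 8/3, 8/3, 10)
obs 2: x=2 → posterior Dirichlet(9, 8/3, 11/3, 8/3, 10)
obs 3: x=3 → posterior Dirichlet(9, 8/3, 11/3, 11/3, 10)
obs 4: x=0 → posterior Dirichlet(10, 8/3, 11/3, 11/3, 10)
obs 5: x=2 → posterior Dirichlet(10, 8/3, 14/3, 11/3, 10)
obs 6: x=1 → posterior Dirichlet(10, 11/3, 14/3, 11/3, 10)
obs 7: x=4 → posterior Dirichlet(10, 11/3, 14/3, 11/3, 11)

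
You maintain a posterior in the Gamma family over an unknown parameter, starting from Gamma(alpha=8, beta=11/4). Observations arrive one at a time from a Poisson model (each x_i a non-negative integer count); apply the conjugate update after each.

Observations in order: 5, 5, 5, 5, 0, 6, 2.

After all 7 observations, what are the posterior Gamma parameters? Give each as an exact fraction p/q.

obs 1: x=5 → posterior Gamma(13, 15/4)
obs 2: x=5 → posterior Gamma(18, 19/4)
obs 3: x=5 → posterior Gamma(23, 23/4)
obs 4: x=5 → posterior Gamma(28, 27/4)
obs 5: x=0 → posterior Gamma(28, 31/4)
obs 6: x=6 → posterior Gamma(34, 35/4)
obs 7: x=2 → posterior Gamma(36, 39/4)

alpha=36, beta=39/4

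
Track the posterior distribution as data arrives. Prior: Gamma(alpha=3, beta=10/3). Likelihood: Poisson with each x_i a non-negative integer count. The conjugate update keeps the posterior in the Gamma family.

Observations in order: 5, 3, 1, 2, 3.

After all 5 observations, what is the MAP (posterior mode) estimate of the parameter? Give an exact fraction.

48/25

obs 1: x=5 → posterior Gamma(8, 13/3)
obs 2: x=3 → posterior Gamma(11, 16/3)
obs 3: x=1 → posterior Gamma(12, 19/3)
obs 4: x=2 → posterior Gamma(14, 22/3)
obs 5: x=3 → posterior Gamma(17, 25/3)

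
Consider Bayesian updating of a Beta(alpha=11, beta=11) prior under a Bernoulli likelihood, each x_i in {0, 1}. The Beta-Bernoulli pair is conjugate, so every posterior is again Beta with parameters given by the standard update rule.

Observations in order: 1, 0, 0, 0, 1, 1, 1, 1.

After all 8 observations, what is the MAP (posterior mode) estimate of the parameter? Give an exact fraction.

15/28

obs 1: x=1 → posterior Beta(12, 11)
obs 2: x=0 → posterior Beta(12, 12)
obs 3: x=0 → posterior Beta(12, 13)
obs 4: x=0 → posterior Beta(12, 14)
obs 5: x=1 → posterior Beta(13, 14)
obs 6: x=1 → posterior Beta(14, 14)
obs 7: x=1 → posterior Beta(15, 14)
obs 8: x=1 → posterior Beta(16, 14)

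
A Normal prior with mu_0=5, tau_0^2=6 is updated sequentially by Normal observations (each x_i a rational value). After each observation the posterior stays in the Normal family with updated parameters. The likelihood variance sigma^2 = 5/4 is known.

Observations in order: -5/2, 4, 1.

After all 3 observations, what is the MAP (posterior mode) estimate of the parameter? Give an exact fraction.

obs 1: x=-5/2 → posterior Normal(-35/29, 30/29)
obs 2: x=4 → posterior Normal(61/53, 30/53)
obs 3: x=1 → posterior Normal(85/77, 30/77)

85/77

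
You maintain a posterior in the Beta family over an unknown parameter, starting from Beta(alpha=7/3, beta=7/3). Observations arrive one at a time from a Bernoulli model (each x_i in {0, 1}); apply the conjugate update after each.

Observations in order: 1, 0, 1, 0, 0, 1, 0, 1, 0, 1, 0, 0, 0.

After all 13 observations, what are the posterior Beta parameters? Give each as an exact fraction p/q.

alpha=22/3, beta=31/3

obs 1: x=1 → posterior Beta(10/3, 7/3)
obs 2: x=0 → posterior Beta(10/3, 10/3)
obs 3: x=1 → posterior Beta(13/3, 10/3)
obs 4: x=0 → posterior Beta(13/3, 13/3)
obs 5: x=0 → posterior Beta(13/3, 16/3)
obs 6: x=1 → posterior Beta(16/3, 16/3)
obs 7: x=0 → posterior Beta(16/3, 19/3)
obs 8: x=1 → posterior Beta(19/3, 19/3)
obs 9: x=0 → posterior Beta(19/3, 22/3)
obs 10: x=1 → posterior Beta(22/3, 22/3)
obs 11: x=0 → posterior Beta(22/3, 25/3)
obs 12: x=0 → posterior Beta(22/3, 28/3)
obs 13: x=0 → posterior Beta(22/3, 31/3)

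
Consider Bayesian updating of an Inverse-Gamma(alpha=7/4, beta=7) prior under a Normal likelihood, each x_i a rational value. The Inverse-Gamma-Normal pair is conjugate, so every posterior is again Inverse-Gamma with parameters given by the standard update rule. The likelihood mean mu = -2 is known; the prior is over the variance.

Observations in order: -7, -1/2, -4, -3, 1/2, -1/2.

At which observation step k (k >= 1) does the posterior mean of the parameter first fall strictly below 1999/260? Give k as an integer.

k = 6

obs 1: x=-7 → posterior Inverse-Gamma(9/4, 39/2)
obs 2: x=-1/2 → posterior Inverse-Gamma(11/4, 165/8)
obs 3: x=-4 → posterior Inverse-Gamma(13/4, 181/8)
obs 4: x=-3 → posterior Inverse-Gamma(15/4, 185/8)
obs 5: x=1/2 → posterior Inverse-Gamma(17/4, 105/4)
obs 6: x=-1/2 → posterior Inverse-Gamma(19/4, 219/8)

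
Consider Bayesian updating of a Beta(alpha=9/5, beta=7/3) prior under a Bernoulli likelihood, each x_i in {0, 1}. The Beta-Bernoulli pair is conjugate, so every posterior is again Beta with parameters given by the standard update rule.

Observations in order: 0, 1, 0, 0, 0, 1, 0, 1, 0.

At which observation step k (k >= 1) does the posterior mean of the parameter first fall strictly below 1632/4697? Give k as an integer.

k = 4

obs 1: x=0 → posterior Beta(9/5, 10/3)
obs 2: x=1 → posterior Beta(14/5, 10/3)
obs 3: x=0 → posterior Beta(14/5, 13/3)
obs 4: x=0 → posterior Beta(14/5, 16/3)
obs 5: x=0 → posterior Beta(14/5, 19/3)
obs 6: x=1 → posterior Beta(19/5, 19/3)
obs 7: x=0 → posterior Beta(19/5, 22/3)
obs 8: x=1 → posterior Beta(24/5, 22/3)
obs 9: x=0 → posterior Beta(24/5, 25/3)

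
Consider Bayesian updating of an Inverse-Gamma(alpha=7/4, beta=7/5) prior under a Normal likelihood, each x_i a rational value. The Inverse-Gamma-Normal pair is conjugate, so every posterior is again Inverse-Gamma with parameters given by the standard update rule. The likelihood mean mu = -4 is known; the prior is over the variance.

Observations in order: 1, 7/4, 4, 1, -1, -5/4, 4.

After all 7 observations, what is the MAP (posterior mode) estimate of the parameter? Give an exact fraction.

obs 1: x=1 → posterior Inverse-Gamma(9/4, 139/10)
obs 2: x=7/4 → posterior Inverse-Gamma(11/4, 4869/160)
obs 3: x=4 → posterior Inverse-Gamma(13/4, 9989/160)
obs 4: x=1 → posterior Inverse-Gamma(15/4, 11989/160)
obs 5: x=-1 → posterior Inverse-Gamma(17/4, 12709/160)
obs 6: x=-5/4 → posterior Inverse-Gamma(19/4, 6657/80)
obs 7: x=4 → posterior Inverse-Gamma(21/4, 9217/80)

9217/500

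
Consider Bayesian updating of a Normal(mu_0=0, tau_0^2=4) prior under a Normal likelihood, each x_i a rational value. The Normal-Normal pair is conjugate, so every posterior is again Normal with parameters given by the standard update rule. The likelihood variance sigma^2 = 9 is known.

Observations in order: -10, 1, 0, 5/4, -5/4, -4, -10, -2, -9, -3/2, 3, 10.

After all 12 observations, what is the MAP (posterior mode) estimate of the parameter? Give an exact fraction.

obs 1: x=-10 → posterior Normal(-40/13, 36/13)
obs 2: x=1 → posterior Normal(-36/17, 36/17)
obs 3: x=0 → posterior Normal(-12/7, 12/7)
obs 4: x=5/4 → posterior Normal(-31/25, 36/25)
obs 5: x=-5/4 → posterior Normal(-36/29, 36/29)
obs 6: x=-4 → posterior Normal(-52/33, 12/11)
obs 7: x=-10 → posterior Normal(-92/37, 36/37)
obs 8: x=-2 → posterior Normal(-100/41, 36/41)
obs 9: x=-9 → posterior Normal(-136/45, 4/5)
obs 10: x=-3/2 → posterior Normal(-142/49, 36/49)
obs 11: x=3 → posterior Normal(-130/53, 36/53)
obs 12: x=10 → posterior Normal(-30/19, 12/19)

-30/19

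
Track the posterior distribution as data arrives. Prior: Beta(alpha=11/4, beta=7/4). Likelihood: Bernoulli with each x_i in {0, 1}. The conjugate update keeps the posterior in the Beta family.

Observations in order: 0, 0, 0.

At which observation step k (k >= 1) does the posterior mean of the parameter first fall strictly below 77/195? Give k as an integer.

obs 1: x=0 → posterior Beta(11/4, 11/4)
obs 2: x=0 → posterior Beta(11/4, 15/4)
obs 3: x=0 → posterior Beta(11/4, 19/4)

k = 3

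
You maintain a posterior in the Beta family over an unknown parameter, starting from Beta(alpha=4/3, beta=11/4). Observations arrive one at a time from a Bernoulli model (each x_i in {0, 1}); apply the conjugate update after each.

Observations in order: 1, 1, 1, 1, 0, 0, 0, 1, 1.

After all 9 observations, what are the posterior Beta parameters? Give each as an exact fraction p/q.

alpha=22/3, beta=23/4

obs 1: x=1 → posterior Beta(7/3, 11/4)
obs 2: x=1 → posterior Beta(10/3, 11/4)
obs 3: x=1 → posterior Beta(13/3, 11/4)
obs 4: x=1 → posterior Beta(16/3, 11/4)
obs 5: x=0 → posterior Beta(16/3, 15/4)
obs 6: x=0 → posterior Beta(16/3, 19/4)
obs 7: x=0 → posterior Beta(16/3, 23/4)
obs 8: x=1 → posterior Beta(19/3, 23/4)
obs 9: x=1 → posterior Beta(22/3, 23/4)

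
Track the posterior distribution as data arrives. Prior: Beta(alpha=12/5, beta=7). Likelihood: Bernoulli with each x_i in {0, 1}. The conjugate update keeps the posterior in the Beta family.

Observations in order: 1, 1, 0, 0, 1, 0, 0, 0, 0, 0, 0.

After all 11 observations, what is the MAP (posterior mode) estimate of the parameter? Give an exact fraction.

obs 1: x=1 → posterior Beta(17/5, 7)
obs 2: x=1 → posterior Beta(22/5, 7)
obs 3: x=0 → posterior Beta(22/5, 8)
obs 4: x=0 → posterior Beta(22/5, 9)
obs 5: x=1 → posterior Beta(27/5, 9)
obs 6: x=0 → posterior Beta(27/5, 10)
obs 7: x=0 → posterior Beta(27/5, 11)
obs 8: x=0 → posterior Beta(27/5, 12)
obs 9: x=0 → posterior Beta(27/5, 13)
obs 10: x=0 → posterior Beta(27/5, 14)
obs 11: x=0 → posterior Beta(27/5, 15)

11/46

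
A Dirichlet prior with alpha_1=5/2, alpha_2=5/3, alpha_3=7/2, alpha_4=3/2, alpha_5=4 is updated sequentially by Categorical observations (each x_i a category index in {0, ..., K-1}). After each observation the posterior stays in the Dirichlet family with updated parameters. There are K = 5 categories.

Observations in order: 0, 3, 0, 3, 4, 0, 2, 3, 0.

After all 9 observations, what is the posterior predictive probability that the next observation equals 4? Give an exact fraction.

30/133

obs 1: x=0 → posterior Dirichlet(7/2, 5/3, 7/2, 3/2, 4)
obs 2: x=3 → posterior Dirichlet(7/2, 5/3, 7/2, 5/2, 4)
obs 3: x=0 → posterior Dirichlet(9/2, 5/3, 7/2, 5/2, 4)
obs 4: x=3 → posterior Dirichlet(9/2, 5/3, 7/2, 7/2, 4)
obs 5: x=4 → posterior Dirichlet(9/2, 5/3, 7/2, 7/2, 5)
obs 6: x=0 → posterior Dirichlet(11/2, 5/3, 7/2, 7/2, 5)
obs 7: x=2 → posterior Dirichlet(11/2, 5/3, 9/2, 7/2, 5)
obs 8: x=3 → posterior Dirichlet(11/2, 5/3, 9/2, 9/2, 5)
obs 9: x=0 → posterior Dirichlet(13/2, 5/3, 9/2, 9/2, 5)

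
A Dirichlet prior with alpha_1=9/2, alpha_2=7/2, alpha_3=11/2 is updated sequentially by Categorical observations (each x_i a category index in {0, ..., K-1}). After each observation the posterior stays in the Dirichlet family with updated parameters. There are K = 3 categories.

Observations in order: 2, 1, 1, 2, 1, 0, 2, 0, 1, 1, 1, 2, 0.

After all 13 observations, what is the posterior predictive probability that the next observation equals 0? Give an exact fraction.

obs 1: x=2 → posterior Dirichlet(9/2, 7/2, 13/2)
obs 2: x=1 → posterior Dirichlet(9/2, 9/2, 13/2)
obs 3: x=1 → posterior Dirichlet(9/2, 11/2, 13/2)
obs 4: x=2 → posterior Dirichlet(9/2, 11/2, 15/2)
obs 5: x=1 → posterior Dirichlet(9/2, 13/2, 15/2)
obs 6: x=0 → posterior Dirichlet(11/2, 13/2, 15/2)
obs 7: x=2 → posterior Dirichlet(11/2, 13/2, 17/2)
obs 8: x=0 → posterior Dirichlet(13/2, 13/2, 17/2)
obs 9: x=1 → posterior Dirichlet(13/2, 15/2, 17/2)
obs 10: x=1 → posterior Dirichlet(13/2, 17/2, 17/2)
obs 11: x=1 → posterior Dirichlet(13/2, 19/2, 17/2)
obs 12: x=2 → posterior Dirichlet(13/2, 19/2, 19/2)
obs 13: x=0 → posterior Dirichlet(15/2, 19/2, 19/2)

15/53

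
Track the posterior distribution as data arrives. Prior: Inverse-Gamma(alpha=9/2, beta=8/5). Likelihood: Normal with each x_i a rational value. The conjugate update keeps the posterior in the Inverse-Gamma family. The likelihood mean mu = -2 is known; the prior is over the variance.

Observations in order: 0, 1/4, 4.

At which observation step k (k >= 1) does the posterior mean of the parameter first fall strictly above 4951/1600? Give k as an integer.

obs 1: x=0 → posterior Inverse-Gamma(5, 18/5)
obs 2: x=1/4 → posterior Inverse-Gamma(11/2, 981/160)
obs 3: x=4 → posterior Inverse-Gamma(6, 3861/160)

k = 3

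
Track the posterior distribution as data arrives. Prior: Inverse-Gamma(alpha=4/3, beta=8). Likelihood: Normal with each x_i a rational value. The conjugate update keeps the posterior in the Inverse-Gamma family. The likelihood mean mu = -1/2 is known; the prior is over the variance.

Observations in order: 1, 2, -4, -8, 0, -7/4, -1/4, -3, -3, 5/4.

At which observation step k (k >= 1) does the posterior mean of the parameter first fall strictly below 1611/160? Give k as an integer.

k = 2

obs 1: x=1 → posterior Inverse-Gamma(11/6, 73/8)
obs 2: x=2 → posterior Inverse-Gamma(7/3, 49/4)
obs 3: x=-4 → posterior Inverse-Gamma(17/6, 147/8)
obs 4: x=-8 → posterior Inverse-Gamma(10/3, 93/2)
obs 5: x=0 → posterior Inverse-Gamma(23/6, 373/8)
obs 6: x=-7/4 → posterior Inverse-Gamma(13/3, 1517/32)
obs 7: x=-1/4 → posterior Inverse-Gamma(29/6, 759/16)
obs 8: x=-3 → posterior Inverse-Gamma(16/3, 809/16)
obs 9: x=-3 → posterior Inverse-Gamma(35/6, 859/16)
obs 10: x=5/4 → posterior Inverse-Gamma(19/3, 1767/32)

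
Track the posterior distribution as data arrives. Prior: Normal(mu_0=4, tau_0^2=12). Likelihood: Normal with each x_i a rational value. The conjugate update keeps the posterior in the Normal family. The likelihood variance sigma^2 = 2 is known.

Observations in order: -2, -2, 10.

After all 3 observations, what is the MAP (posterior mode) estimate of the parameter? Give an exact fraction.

obs 1: x=-2 → posterior Normal(-8/7, 12/7)
obs 2: x=-2 → posterior Normal(-20/13, 12/13)
obs 3: x=10 → posterior Normal(40/19, 12/19)

40/19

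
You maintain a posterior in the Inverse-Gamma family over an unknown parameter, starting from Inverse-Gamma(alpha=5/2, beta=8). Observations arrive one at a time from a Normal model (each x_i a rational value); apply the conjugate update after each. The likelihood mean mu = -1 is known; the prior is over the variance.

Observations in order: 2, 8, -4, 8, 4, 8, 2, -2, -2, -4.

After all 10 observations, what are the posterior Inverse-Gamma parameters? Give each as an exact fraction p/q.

obs 1: x=2 → posterior Inverse-Gamma(3, 25/2)
obs 2: x=8 → posterior Inverse-Gamma(7/2, 53)
obs 3: x=-4 → posterior Inverse-Gamma(4, 115/2)
obs 4: x=8 → posterior Inverse-Gamma(9/2, 98)
obs 5: x=4 → posterior Inverse-Gamma(5, 221/2)
obs 6: x=8 → posterior Inverse-Gamma(11/2, 151)
obs 7: x=2 → posterior Inverse-Gamma(6, 311/2)
obs 8: x=-2 → posterior Inverse-Gamma(13/2, 156)
obs 9: x=-2 → posterior Inverse-Gamma(7, 313/2)
obs 10: x=-4 → posterior Inverse-Gamma(15/2, 161)

alpha=15/2, beta=161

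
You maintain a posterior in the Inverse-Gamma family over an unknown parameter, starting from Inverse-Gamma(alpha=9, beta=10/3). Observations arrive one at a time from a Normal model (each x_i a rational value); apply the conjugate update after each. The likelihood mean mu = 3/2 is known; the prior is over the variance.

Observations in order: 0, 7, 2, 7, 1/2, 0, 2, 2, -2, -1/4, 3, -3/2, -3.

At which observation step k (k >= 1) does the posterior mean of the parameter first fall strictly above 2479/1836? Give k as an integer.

obs 1: x=0 → posterior Inverse-Gamma(19/2, 107/24)
obs 2: x=7 → posterior Inverse-Gamma(10, 235/12)
obs 3: x=2 → posterior Inverse-Gamma(21/2, 473/24)
obs 4: x=7 → posterior Inverse-Gamma(11, 209/6)
obs 5: x=1/2 → posterior Inverse-Gamma(23/2, 106/3)
obs 6: x=0 → posterior Inverse-Gamma(12, 875/24)
obs 7: x=2 → posterior Inverse-Gamma(25/2, 439/12)
obs 8: x=2 → posterior Inverse-Gamma(13, 881/24)
obs 9: x=-2 → posterior Inverse-Gamma(27/2, 257/6)
obs 10: x=-1/4 → posterior Inverse-Gamma(14, 4259/96)
obs 11: x=3 → posterior Inverse-Gamma(29/2, 4367/96)
obs 12: x=-3/2 → posterior Inverse-Gamma(15, 4799/96)
obs 13: x=-3 → posterior Inverse-Gamma(31/2, 5771/96)

k = 2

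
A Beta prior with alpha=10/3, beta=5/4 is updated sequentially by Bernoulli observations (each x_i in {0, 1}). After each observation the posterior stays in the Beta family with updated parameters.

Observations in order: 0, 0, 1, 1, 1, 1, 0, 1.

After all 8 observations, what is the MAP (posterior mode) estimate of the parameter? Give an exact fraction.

88/127

obs 1: x=0 → posterior Beta(10/3, 9/4)
obs 2: x=0 → posterior Beta(10/3, 13/4)
obs 3: x=1 → posterior Beta(13/3, 13/4)
obs 4: x=1 → posterior Beta(16/3, 13/4)
obs 5: x=1 → posterior Beta(19/3, 13/4)
obs 6: x=1 → posterior Beta(22/3, 13/4)
obs 7: x=0 → posterior Beta(22/3, 17/4)
obs 8: x=1 → posterior Beta(25/3, 17/4)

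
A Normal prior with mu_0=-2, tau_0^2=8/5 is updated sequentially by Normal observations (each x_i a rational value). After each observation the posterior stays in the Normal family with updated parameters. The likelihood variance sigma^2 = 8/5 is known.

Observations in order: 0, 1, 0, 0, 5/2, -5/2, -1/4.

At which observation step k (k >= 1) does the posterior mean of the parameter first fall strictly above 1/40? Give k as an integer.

obs 1: x=0 → posterior Normal(-1, 4/5)
obs 2: x=1 → posterior Normal(-1/3, 8/15)
obs 3: x=0 → posterior Normal(-1/4, 2/5)
obs 4: x=0 → posterior Normal(-1/5, 8/25)
obs 5: x=5/2 → posterior Normal(1/4, 4/15)
obs 6: x=-5/2 → posterior Normal(-1/7, 8/35)
obs 7: x=-1/4 → posterior Normal(-5/32, 1/5)

k = 5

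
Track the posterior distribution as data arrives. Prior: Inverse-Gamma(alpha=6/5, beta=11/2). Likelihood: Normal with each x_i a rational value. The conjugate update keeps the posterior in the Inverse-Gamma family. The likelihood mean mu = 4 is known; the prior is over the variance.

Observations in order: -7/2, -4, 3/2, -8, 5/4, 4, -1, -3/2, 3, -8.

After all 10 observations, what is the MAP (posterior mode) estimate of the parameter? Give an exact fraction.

39145/1152

obs 1: x=-7/2 → posterior Inverse-Gamma(17/10, 269/8)
obs 2: x=-4 → posterior Inverse-Gamma(11/5, 525/8)
obs 3: x=3/2 → posterior Inverse-Gamma(27/10, 275/4)
obs 4: x=-8 → posterior Inverse-Gamma(16/5, 563/4)
obs 5: x=5/4 → posterior Inverse-Gamma(37/10, 4625/32)
obs 6: x=4 → posterior Inverse-Gamma(21/5, 4625/32)
obs 7: x=-1 → posterior Inverse-Gamma(47/10, 5025/32)
obs 8: x=-3/2 → posterior Inverse-Gamma(26/5, 5509/32)
obs 9: x=3 → posterior Inverse-Gamma(57/10, 5525/32)
obs 10: x=-8 → posterior Inverse-Gamma(31/5, 7829/32)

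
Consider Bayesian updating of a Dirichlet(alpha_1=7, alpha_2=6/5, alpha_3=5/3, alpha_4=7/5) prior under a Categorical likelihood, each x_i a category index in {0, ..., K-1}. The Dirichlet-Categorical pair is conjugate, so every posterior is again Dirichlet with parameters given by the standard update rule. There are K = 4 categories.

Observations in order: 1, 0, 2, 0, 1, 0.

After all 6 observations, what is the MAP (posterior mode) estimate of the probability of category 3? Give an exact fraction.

6/199

obs 1: x=1 → posterior Dirichlet(7, 11/5, 5/3, 7/5)
obs 2: x=0 → posterior Dirichlet(8, 11/5, 5/3, 7/5)
obs 3: x=2 → posterior Dirichlet(8, 11/5, 8/3, 7/5)
obs 4: x=0 → posterior Dirichlet(9, 11/5, 8/3, 7/5)
obs 5: x=1 → posterior Dirichlet(9, 16/5, 8/3, 7/5)
obs 6: x=0 → posterior Dirichlet(10, 16/5, 8/3, 7/5)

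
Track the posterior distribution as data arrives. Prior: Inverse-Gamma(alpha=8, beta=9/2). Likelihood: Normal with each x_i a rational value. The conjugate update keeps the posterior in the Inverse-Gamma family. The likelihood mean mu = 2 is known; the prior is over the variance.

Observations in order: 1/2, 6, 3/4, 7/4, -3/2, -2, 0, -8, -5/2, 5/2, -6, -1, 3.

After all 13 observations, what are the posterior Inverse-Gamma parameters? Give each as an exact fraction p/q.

obs 1: x=1/2 → posterior Inverse-Gamma(17/2, 45/8)
obs 2: x=6 → posterior Inverse-Gamma(9, 109/8)
obs 3: x=3/4 → posterior Inverse-Gamma(19/2, 461/32)
obs 4: x=7/4 → posterior Inverse-Gamma(10, 231/16)
obs 5: x=-3/2 → posterior Inverse-Gamma(21/2, 329/16)
obs 6: x=-2 → posterior Inverse-Gamma(11, 457/16)
obs 7: x=0 → posterior Inverse-Gamma(23/2, 489/16)
obs 8: x=-8 → posterior Inverse-Gamma(12, 1289/16)
obs 9: x=-5/2 → posterior Inverse-Gamma(25/2, 1451/16)
obs 10: x=5/2 → posterior Inverse-Gamma(13, 1453/16)
obs 11: x=-6 → posterior Inverse-Gamma(27/2, 1965/16)
obs 12: x=-1 → posterior Inverse-Gamma(14, 2037/16)
obs 13: x=3 → posterior Inverse-Gamma(29/2, 2045/16)

alpha=29/2, beta=2045/16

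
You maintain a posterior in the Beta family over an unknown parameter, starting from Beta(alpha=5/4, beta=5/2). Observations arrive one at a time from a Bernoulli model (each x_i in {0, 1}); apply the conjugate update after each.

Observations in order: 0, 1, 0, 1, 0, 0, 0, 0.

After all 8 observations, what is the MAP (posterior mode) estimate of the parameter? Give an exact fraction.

obs 1: x=0 → posterior Beta(5/4, 7/2)
obs 2: x=1 → posterior Beta(9/4, 7/2)
obs 3: x=0 → posterior Beta(9/4, 9/2)
obs 4: x=1 → posterior Beta(13/4, 9/2)
obs 5: x=0 → posterior Beta(13/4, 11/2)
obs 6: x=0 → posterior Beta(13/4, 13/2)
obs 7: x=0 → posterior Beta(13/4, 15/2)
obs 8: x=0 → posterior Beta(13/4, 17/2)

3/13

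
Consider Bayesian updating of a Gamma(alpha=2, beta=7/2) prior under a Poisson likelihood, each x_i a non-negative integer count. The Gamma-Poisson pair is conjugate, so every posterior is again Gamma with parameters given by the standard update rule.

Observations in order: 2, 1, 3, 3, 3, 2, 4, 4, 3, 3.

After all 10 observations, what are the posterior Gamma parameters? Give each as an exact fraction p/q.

obs 1: x=2 → posterior Gamma(4, 9/2)
obs 2: x=1 → posterior Gamma(5, 11/2)
obs 3: x=3 → posterior Gamma(8, 13/2)
obs 4: x=3 → posterior Gamma(11, 15/2)
obs 5: x=3 → posterior Gamma(14, 17/2)
obs 6: x=2 → posterior Gamma(16, 19/2)
obs 7: x=4 → posterior Gamma(20, 21/2)
obs 8: x=4 → posterior Gamma(24, 23/2)
obs 9: x=3 → posterior Gamma(27, 25/2)
obs 10: x=3 → posterior Gamma(30, 27/2)

alpha=30, beta=27/2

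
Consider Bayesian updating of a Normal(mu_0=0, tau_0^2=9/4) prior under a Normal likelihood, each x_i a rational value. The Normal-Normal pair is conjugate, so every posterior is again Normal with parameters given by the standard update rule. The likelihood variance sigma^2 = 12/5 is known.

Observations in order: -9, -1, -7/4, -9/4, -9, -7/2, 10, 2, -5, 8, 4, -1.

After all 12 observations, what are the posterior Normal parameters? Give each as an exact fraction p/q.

obs 1: x=-9 → posterior Normal(-135/31, 36/31)
obs 2: x=-1 → posterior Normal(-75/23, 18/23)
obs 3: x=-7/4 → posterior Normal(-705/244, 36/61)
obs 4: x=-9/4 → posterior Normal(-105/38, 9/19)
obs 5: x=-9 → posterior Normal(-345/91, 36/91)
obs 6: x=-7/2 → posterior Normal(-15/4, 18/53)
obs 7: x=10 → posterior Normal(-45/22, 36/121)
obs 8: x=2 → posterior Normal(-435/272, 9/34)
obs 9: x=-5 → posterior Normal(-585/302, 36/151)
obs 10: x=8 → posterior Normal(-345/332, 18/83)
obs 11: x=4 → posterior Normal(-225/362, 36/181)
obs 12: x=-1 → posterior Normal(-255/392, 9/49)

mu_0=-255/392, tau_0^2=9/49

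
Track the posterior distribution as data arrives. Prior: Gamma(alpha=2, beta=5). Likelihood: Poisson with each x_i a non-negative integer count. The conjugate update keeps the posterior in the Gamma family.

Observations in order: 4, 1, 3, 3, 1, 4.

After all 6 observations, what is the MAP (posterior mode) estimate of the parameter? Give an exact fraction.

obs 1: x=4 → posterior Gamma(6, 6)
obs 2: x=1 → posterior Gamma(7, 7)
obs 3: x=3 → posterior Gamma(10, 8)
obs 4: x=3 → posterior Gamma(13, 9)
obs 5: x=1 → posterior Gamma(14, 10)
obs 6: x=4 → posterior Gamma(18, 11)

17/11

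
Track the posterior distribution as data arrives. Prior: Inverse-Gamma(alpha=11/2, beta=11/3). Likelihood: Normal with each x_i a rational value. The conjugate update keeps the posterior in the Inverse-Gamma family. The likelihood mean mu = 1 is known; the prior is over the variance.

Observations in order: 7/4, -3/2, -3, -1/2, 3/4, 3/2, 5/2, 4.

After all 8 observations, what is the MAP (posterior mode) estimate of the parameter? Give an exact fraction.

1055/504

obs 1: x=7/4 → posterior Inverse-Gamma(6, 379/96)
obs 2: x=-3/2 → posterior Inverse-Gamma(13/2, 679/96)
obs 3: x=-3 → posterior Inverse-Gamma(7, 1447/96)
obs 4: x=-1/2 → posterior Inverse-Gamma(15/2, 1555/96)
obs 5: x=3/4 → posterior Inverse-Gamma(8, 779/48)
obs 6: x=3/2 → posterior Inverse-Gamma(17/2, 785/48)
obs 7: x=5/2 → posterior Inverse-Gamma(9, 839/48)
obs 8: x=4 → posterior Inverse-Gamma(19/2, 1055/48)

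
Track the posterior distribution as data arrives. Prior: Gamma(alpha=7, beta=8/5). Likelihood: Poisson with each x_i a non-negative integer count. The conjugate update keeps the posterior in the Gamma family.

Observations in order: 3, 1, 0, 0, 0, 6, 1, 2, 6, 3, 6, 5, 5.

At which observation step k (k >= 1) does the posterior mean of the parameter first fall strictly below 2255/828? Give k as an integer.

obs 1: x=3 → posterior Gamma(10, 13/5)
obs 2: x=1 → posterior Gamma(11, 18/5)
obs 3: x=0 → posterior Gamma(11, 23/5)
obs 4: x=0 → posterior Gamma(11, 28/5)
obs 5: x=0 → posterior Gamma(11, 33/5)
obs 6: x=6 → posterior Gamma(17, 38/5)
obs 7: x=1 → posterior Gamma(18, 43/5)
obs 8: x=2 → posterior Gamma(20, 48/5)
obs 9: x=6 → posterior Gamma(26, 53/5)
obs 10: x=3 → posterior Gamma(29, 58/5)
obs 11: x=6 → posterior Gamma(35, 63/5)
obs 12: x=5 → posterior Gamma(40, 68/5)
obs 13: x=5 → posterior Gamma(45, 73/5)

k = 3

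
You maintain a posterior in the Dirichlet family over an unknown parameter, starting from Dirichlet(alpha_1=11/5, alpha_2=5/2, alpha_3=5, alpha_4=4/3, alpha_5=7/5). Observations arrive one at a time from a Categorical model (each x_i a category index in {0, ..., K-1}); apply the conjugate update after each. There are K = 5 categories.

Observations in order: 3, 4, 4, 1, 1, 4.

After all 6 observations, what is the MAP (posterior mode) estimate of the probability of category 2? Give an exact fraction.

obs 1: x=3 → posterior Dirichlet(11/5, 5/2, 5, 7/3, 7/5)
obs 2: x=4 → posterior Dirichlet(11/5, 5/2, 5, 7/3, 12/5)
obs 3: x=4 → posterior Dirichlet(11/5, 5/2, 5, 7/3, 17/5)
obs 4: x=1 → posterior Dirichlet(11/5, 7/2, 5, 7/3, 17/5)
obs 5: x=1 → posterior Dirichlet(11/5, 9/2, 5, 7/3, 17/5)
obs 6: x=4 → posterior Dirichlet(11/5, 9/2, 5, 7/3, 22/5)

120/403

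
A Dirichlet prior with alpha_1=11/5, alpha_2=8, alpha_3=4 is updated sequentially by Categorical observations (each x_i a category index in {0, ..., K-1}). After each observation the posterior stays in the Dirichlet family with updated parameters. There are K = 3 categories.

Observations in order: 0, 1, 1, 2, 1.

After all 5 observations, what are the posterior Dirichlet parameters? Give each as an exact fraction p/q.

obs 1: x=0 → posterior Dirichlet(16/5, 8, 4)
obs 2: x=1 → posterior Dirichlet(16/5, 9, 4)
obs 3: x=1 → posterior Dirichlet(16/5, 10, 4)
obs 4: x=2 → posterior Dirichlet(16/5, 10, 5)
obs 5: x=1 → posterior Dirichlet(16/5, 11, 5)

alpha_1=16/5, alpha_2=11, alpha_3=5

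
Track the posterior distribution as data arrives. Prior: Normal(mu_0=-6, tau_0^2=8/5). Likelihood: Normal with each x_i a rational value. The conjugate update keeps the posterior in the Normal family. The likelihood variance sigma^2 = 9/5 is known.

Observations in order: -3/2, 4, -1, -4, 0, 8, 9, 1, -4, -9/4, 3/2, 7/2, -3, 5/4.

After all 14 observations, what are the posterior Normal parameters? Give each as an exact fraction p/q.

obs 1: x=-3/2 → posterior Normal(-66/17, 72/85)
obs 2: x=4 → posterior Normal(-34/25, 72/125)
obs 3: x=-1 → posterior Normal(-14/11, 24/55)
obs 4: x=-4 → posterior Normal(-74/41, 72/205)
obs 5: x=0 → posterior Normal(-74/49, 72/245)
obs 6: x=8 → posterior Normal(-10/57, 24/95)
obs 7: x=9 → posterior Normal(62/65, 72/325)
obs 8: x=1 → posterior Normal(70/73, 72/365)
obs 9: x=-4 → posterior Normal(38/81, 8/45)
obs 10: x=-9/4 → posterior Normal(20/89, 72/445)
obs 11: x=3/2 → posterior Normal(32/97, 72/485)
obs 12: x=7/2 → posterior Normal(4/7, 24/175)
obs 13: x=-3 → posterior Normal(36/113, 72/565)
obs 14: x=5/4 → posterior Normal(46/121, 72/605)

mu_0=46/121, tau_0^2=72/605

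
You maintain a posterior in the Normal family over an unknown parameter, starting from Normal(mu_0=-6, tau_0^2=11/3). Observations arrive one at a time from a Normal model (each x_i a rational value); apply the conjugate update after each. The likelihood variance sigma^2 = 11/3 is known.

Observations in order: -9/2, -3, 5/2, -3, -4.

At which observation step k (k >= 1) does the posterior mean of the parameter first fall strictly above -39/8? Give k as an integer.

obs 1: x=-9/2 → posterior Normal(-21/4, 11/6)
obs 2: x=-3 → posterior Normal(-9/2, 11/9)
obs 3: x=5/2 → posterior Normal(-11/4, 11/12)
obs 4: x=-3 → posterior Normal(-14/5, 11/15)
obs 5: x=-4 → posterior Normal(-3, 11/18)

k = 2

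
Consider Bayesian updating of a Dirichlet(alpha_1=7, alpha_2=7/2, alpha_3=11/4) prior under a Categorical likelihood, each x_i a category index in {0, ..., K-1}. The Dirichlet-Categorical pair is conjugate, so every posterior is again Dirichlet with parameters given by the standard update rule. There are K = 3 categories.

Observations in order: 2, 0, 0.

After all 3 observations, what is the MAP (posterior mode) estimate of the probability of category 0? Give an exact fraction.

obs 1: x=2 → posterior Dirichlet(7, 7/2, 15/4)
obs 2: x=0 → posterior Dirichlet(8, 7/2, 15/4)
obs 3: x=0 → posterior Dirichlet(9, 7/2, 15/4)

32/53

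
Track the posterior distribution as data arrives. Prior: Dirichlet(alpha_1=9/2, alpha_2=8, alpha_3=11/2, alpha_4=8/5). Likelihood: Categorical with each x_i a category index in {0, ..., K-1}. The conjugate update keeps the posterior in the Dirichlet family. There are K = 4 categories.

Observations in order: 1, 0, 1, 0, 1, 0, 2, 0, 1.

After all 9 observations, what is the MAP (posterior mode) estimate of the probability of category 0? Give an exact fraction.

obs 1: x=1 → posterior Dirichlet(9/2, 9, 11/2, 8/5)
obs 2: x=0 → posterior Dirichlet(11/2, 9, 11/2, 8/5)
obs 3: x=1 → posterior Dirichlet(11/2, 10, 11/2, 8/5)
obs 4: x=0 → posterior Dirichlet(13/2, 10, 11/2, 8/5)
obs 5: x=1 → posterior Dirichlet(13/2, 11, 11/2, 8/5)
obs 6: x=0 → posterior Dirichlet(15/2, 11, 11/2, 8/5)
obs 7: x=2 → posterior Dirichlet(15/2, 11, 13/2, 8/5)
obs 8: x=0 → posterior Dirichlet(17/2, 11, 13/2, 8/5)
obs 9: x=1 → posterior Dirichlet(17/2, 12, 13/2, 8/5)

25/82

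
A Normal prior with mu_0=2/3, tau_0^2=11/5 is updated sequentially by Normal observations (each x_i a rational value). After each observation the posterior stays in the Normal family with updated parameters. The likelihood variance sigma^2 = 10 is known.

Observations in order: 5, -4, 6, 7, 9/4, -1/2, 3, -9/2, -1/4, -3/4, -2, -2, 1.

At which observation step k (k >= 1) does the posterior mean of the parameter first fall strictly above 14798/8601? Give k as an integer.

obs 1: x=5 → posterior Normal(265/183, 110/61)
obs 2: x=-4 → posterior Normal(133/216, 55/36)
obs 3: x=6 → posterior Normal(331/249, 110/83)
obs 4: x=7 → posterior Normal(281/141, 55/47)
obs 5: x=9/4 → posterior Normal(509/252, 22/21)
obs 6: x=-1/2 → posterior Normal(2479/1392, 55/58)
obs 7: x=3 → posterior Normal(2875/1524, 110/127)
obs 8: x=-9/2 → posterior Normal(2281/1656, 55/69)
obs 9: x=-1/4 → posterior Normal(562/447, 110/149)
obs 10: x=-3/4 → posterior Normal(2149/1920, 11/16)
obs 11: x=-2 → posterior Normal(1885/2052, 110/171)
obs 12: x=-2 → posterior Normal(1621/2184, 55/91)
obs 13: x=1 → posterior Normal(1753/2316, 110/193)

k = 4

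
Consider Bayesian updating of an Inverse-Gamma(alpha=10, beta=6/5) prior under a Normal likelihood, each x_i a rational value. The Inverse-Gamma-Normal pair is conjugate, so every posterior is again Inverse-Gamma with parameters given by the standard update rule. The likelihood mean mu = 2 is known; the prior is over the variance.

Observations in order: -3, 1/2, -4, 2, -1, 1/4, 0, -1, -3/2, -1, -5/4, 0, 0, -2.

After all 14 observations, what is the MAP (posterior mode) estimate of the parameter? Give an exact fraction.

obs 1: x=-3 → posterior Inverse-Gamma(21/2, 137/10)
obs 2: x=1/2 → posterior Inverse-Gamma(11, 593/40)
obs 3: x=-4 → posterior Inverse-Gamma(23/2, 1313/40)
obs 4: x=2 → posterior Inverse-Gamma(12, 1313/40)
obs 5: x=-1 → posterior Inverse-Gamma(25/2, 1493/40)
obs 6: x=1/4 → posterior Inverse-Gamma(13, 6217/160)
obs 7: x=0 → posterior Inverse-Gamma(27/2, 6537/160)
obs 8: x=-1 → posterior Inverse-Gamma(14, 7257/160)
obs 9: x=-3/2 → posterior Inverse-Gamma(29/2, 8237/160)
obs 10: x=-1 → posterior Inverse-Gamma(15, 8957/160)
obs 11: x=-5/4 → posterior Inverse-Gamma(31/2, 4901/80)
obs 12: x=0 → posterior Inverse-Gamma(16, 5061/80)
obs 13: x=0 → posterior Inverse-Gamma(33/2, 5221/80)
obs 14: x=-2 → posterior Inverse-Gamma(17, 5861/80)

5861/1440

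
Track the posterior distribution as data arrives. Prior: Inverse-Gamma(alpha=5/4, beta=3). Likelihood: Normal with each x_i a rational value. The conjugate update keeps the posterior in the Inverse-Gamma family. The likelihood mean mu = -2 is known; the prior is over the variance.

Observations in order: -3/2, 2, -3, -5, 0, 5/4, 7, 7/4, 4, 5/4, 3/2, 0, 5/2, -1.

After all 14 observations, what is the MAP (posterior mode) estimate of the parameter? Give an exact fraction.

3615/296

obs 1: x=-3/2 → posterior Inverse-Gamma(7/4, 25/8)
obs 2: x=2 → posterior Inverse-Gamma(9/4, 89/8)
obs 3: x=-3 → posterior Inverse-Gamma(11/4, 93/8)
obs 4: x=-5 → posterior Inverse-Gamma(13/4, 129/8)
obs 5: x=0 → posterior Inverse-Gamma(15/4, 145/8)
obs 6: x=5/4 → posterior Inverse-Gamma(17/4, 749/32)
obs 7: x=7 → posterior Inverse-Gamma(19/4, 2045/32)
obs 8: x=7/4 → posterior Inverse-Gamma(21/4, 1135/16)
obs 9: x=4 → posterior Inverse-Gamma(23/4, 1423/16)
obs 10: x=5/4 → posterior Inverse-Gamma(25/4, 3015/32)
obs 11: x=3/2 → posterior Inverse-Gamma(27/4, 3211/32)
obs 12: x=0 → posterior Inverse-Gamma(29/4, 3275/32)
obs 13: x=5/2 → posterior Inverse-Gamma(31/4, 3599/32)
obs 14: x=-1 → posterior Inverse-Gamma(33/4, 3615/32)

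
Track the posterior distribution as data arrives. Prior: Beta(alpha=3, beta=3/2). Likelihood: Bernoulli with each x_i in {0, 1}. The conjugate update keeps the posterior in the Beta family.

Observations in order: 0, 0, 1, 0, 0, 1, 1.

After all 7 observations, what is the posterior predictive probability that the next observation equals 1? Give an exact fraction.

12/23

obs 1: x=0 → posterior Beta(3, 5/2)
obs 2: x=0 → posterior Beta(3, 7/2)
obs 3: x=1 → posterior Beta(4, 7/2)
obs 4: x=0 → posterior Beta(4, 9/2)
obs 5: x=0 → posterior Beta(4, 11/2)
obs 6: x=1 → posterior Beta(5, 11/2)
obs 7: x=1 → posterior Beta(6, 11/2)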